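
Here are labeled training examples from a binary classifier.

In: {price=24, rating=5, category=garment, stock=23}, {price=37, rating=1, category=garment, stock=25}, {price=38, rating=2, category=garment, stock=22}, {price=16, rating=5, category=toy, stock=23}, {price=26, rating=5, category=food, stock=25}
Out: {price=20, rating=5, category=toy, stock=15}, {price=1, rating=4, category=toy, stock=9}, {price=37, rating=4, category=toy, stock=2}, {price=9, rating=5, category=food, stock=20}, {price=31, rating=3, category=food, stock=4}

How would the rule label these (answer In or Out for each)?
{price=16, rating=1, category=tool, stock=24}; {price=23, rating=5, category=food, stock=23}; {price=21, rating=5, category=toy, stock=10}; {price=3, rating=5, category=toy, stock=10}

In, In, Out, Out

Rule: stock ≥ 22. This holds for each 'In' example and fails for each 'Out' one.
In: {price=16, rating=1, category=tool, stock=24}, since stock = 24. In: {price=23, rating=5, category=food, stock=23}, since stock = 23. Out: {price=21, rating=5, category=toy, stock=10}, since stock = 10. Out: {price=3, rating=5, category=toy, stock=10}, since stock = 10.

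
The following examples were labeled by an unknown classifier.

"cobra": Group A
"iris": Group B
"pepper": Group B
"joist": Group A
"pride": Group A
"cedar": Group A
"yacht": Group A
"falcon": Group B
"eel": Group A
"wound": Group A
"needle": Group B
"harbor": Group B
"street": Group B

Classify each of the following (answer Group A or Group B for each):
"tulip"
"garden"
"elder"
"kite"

The common property of the 'Group A' items is: odd length. No 'Group B' item has it.

Group A, Group B, Group A, Group B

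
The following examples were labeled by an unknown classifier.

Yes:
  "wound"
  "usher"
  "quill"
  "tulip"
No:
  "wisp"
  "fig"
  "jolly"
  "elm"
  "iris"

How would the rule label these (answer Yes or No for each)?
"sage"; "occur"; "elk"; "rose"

The simplest hypothesis consistent with all the labels is: contains 'u'.
"sage" — no 'u', hence No.
"occur" — has 'u', hence Yes.
"elk" — no 'u', hence No.
"rose" — no 'u', hence No.

No, Yes, No, No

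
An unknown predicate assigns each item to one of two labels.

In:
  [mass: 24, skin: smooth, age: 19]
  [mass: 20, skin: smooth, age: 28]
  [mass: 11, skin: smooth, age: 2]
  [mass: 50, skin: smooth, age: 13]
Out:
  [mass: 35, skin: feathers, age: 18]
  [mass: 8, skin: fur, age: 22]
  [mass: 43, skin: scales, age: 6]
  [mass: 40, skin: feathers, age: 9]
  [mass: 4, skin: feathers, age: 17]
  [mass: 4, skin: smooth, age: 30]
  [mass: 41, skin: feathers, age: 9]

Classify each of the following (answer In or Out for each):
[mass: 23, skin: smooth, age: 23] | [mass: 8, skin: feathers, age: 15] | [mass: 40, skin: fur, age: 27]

In, Out, Out

A rule that fits every label: skin is smooth AND age ≤ 28 — true of each 'In' example, false of each 'Out' one.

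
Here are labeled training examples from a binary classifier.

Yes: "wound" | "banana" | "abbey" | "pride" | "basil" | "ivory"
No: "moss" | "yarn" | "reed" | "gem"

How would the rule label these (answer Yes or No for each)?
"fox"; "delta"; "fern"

No, Yes, No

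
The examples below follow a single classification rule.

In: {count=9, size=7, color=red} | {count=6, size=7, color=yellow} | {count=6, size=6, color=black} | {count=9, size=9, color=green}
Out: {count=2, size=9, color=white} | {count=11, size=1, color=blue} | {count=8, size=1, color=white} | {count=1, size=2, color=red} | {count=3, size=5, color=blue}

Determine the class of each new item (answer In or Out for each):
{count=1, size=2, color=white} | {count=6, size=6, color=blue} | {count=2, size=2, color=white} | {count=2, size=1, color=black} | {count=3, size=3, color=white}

The common property of the 'In' items is: size ≥ 2 AND count ≥ 6. No 'Out' item has it.
{count=1, size=2, color=white}: size = 2, count = 1, does not fit → Out.
{count=6, size=6, color=blue}: size = 6, count = 6, has this property → In.
{count=2, size=2, color=white}: size = 2, count = 2, does not fit → Out.
{count=2, size=1, color=black}: size = 1, count = 2, does not fit → Out.
{count=3, size=3, color=white}: size = 3, count = 3, does not fit → Out.

Out, In, Out, Out, Out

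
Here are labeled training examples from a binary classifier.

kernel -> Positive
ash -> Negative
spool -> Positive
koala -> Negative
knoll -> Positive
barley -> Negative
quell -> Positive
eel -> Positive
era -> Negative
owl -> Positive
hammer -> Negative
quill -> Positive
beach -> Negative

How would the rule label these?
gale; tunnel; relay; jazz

Negative, Positive, Negative, Negative

Every 'Positive' example satisfies: ends with 'l'. None of the 'Negative' examples do.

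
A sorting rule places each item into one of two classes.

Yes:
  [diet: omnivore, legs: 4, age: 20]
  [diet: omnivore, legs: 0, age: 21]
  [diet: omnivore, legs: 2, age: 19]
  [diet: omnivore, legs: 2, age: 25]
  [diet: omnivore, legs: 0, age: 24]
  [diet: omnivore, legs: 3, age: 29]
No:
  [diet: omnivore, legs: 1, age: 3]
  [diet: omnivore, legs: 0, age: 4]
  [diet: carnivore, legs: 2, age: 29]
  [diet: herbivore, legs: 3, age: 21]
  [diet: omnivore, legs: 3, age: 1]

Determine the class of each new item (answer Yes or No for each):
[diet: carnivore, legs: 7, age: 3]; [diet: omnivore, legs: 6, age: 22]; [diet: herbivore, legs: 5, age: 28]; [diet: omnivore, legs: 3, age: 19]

No, Yes, No, Yes

The distinguishing property — diet is omnivore AND age ≥ 19 — holds for all the 'Yes' cases and none of the 'No' cases.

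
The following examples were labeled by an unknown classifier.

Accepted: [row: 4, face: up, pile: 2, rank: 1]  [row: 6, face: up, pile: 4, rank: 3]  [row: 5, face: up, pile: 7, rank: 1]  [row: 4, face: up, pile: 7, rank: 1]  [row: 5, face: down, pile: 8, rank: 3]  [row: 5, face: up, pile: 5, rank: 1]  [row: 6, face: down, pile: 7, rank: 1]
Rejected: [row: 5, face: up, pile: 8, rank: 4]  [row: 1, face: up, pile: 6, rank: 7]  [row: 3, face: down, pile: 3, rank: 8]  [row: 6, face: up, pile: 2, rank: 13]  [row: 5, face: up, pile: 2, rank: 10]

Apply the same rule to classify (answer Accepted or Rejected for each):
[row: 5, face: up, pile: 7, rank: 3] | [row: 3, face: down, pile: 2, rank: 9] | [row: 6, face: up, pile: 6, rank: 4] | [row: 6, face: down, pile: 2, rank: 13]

Accepted, Rejected, Rejected, Rejected

Rule: rank ≤ 3. This holds for each 'Accepted' example and fails for each 'Rejected' one.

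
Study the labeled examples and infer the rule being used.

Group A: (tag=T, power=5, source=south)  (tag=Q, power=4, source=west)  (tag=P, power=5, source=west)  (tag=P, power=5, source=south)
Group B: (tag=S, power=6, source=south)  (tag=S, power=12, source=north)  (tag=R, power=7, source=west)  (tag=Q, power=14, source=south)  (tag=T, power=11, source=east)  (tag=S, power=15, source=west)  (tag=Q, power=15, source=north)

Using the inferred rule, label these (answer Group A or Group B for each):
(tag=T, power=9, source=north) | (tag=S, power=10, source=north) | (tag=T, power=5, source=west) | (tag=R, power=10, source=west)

One predicate separates the groups cleanly: power ≤ 5.

Group B, Group B, Group A, Group B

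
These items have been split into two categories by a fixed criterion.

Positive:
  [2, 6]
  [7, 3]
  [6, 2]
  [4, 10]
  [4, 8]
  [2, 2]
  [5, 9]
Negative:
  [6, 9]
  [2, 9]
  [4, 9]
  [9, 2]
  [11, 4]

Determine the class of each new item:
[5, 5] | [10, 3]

Positive, Negative

The simplest hypothesis consistent with all the labels is: sum is even.
[5, 5]: Positive (5+5 = 10).
[10, 3]: Negative (10+3 = 13).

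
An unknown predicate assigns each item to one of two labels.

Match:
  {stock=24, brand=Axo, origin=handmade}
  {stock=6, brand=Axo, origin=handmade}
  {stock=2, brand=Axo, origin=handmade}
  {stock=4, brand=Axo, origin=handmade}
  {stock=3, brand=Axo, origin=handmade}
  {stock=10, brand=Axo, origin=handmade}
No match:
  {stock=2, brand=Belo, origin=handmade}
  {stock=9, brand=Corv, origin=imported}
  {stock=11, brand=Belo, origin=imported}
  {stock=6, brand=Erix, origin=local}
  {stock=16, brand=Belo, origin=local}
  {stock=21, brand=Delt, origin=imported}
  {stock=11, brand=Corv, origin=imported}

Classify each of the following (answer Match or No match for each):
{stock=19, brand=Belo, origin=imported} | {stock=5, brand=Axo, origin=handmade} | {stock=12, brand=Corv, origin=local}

No match, Match, No match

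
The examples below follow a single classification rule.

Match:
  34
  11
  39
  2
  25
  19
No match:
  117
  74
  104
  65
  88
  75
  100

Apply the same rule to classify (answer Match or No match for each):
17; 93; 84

Match, No match, No match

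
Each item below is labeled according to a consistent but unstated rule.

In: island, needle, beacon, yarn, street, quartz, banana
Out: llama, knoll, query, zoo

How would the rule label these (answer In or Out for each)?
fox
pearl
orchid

The distinguishing property — even length — holds for all the 'In' cases and none of the 'Out' cases.
fox: Out (length 3).
pearl: Out (length 5).
orchid: In (length 6).

Out, Out, In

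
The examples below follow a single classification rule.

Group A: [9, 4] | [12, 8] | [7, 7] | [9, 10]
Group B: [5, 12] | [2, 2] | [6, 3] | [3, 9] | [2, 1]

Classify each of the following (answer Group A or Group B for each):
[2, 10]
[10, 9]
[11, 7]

Group B, Group A, Group A

Every 'Group A' example satisfies: first ≥ 7. None of the 'Group B' examples do.
[2, 10] → first 2 → Group B.
[10, 9] → first 10 → Group A.
[11, 7] → first 11 → Group A.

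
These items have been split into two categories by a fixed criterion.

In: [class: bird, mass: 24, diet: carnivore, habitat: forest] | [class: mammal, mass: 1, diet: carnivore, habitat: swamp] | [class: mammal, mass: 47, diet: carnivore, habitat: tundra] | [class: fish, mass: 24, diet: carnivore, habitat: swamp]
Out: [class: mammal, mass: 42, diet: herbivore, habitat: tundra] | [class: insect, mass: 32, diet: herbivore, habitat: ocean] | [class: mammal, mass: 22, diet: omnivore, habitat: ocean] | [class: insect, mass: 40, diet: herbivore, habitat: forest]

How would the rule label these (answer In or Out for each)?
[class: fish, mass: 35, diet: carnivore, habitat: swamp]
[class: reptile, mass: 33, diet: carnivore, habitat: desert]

The distinguishing property — diet is carnivore — holds for all the 'In' cases and none of the 'Out' cases.
[class: fish, mass: 35, diet: carnivore, habitat: swamp]: diet is carnivore — checks out, so In.
[class: reptile, mass: 33, diet: carnivore, habitat: desert]: diet is carnivore — checks out, so In.

In, In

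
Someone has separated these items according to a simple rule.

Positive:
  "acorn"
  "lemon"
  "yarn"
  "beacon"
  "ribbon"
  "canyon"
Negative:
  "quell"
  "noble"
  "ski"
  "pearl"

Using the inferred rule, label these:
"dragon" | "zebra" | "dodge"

Positive, Negative, Negative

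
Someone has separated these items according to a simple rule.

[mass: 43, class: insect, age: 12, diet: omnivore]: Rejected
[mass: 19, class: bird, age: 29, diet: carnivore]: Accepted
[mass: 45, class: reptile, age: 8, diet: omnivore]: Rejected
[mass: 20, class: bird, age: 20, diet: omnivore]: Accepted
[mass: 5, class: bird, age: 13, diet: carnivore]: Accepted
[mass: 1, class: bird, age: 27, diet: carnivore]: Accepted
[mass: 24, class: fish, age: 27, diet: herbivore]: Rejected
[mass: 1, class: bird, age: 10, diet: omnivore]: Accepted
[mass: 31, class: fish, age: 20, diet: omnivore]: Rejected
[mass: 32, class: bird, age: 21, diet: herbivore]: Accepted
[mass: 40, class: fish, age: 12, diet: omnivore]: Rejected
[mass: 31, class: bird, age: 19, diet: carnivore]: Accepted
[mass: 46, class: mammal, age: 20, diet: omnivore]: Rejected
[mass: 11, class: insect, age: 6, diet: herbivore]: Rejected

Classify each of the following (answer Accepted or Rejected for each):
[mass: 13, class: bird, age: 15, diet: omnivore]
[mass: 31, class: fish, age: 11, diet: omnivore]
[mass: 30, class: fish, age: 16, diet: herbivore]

Accepted, Rejected, Rejected

One predicate separates the groups cleanly: class is bird.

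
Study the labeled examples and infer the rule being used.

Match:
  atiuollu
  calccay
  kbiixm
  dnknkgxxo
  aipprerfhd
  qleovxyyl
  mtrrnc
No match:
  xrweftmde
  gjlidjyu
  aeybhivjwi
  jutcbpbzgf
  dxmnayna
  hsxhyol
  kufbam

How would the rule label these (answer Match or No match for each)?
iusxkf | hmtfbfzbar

No match, No match

Checking candidate rules against both groups, what survives is: has a double letter.
iusxkf: no doubled letter, does not satisfy this → No match. hmtfbfzbar: no doubled letter, does not satisfy this → No match.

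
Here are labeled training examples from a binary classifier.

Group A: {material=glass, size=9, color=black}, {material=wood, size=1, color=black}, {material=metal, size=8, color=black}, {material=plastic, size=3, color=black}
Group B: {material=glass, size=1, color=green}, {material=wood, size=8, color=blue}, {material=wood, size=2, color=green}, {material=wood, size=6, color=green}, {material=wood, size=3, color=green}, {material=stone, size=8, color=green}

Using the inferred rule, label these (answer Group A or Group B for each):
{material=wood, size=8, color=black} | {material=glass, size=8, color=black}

The simplest hypothesis consistent with all the labels is: color is black.
{material=wood, size=8, color=black}: color is black — qualifies, so Group A.
{material=glass, size=8, color=black}: color is black — qualifies, so Group A.

Group A, Group A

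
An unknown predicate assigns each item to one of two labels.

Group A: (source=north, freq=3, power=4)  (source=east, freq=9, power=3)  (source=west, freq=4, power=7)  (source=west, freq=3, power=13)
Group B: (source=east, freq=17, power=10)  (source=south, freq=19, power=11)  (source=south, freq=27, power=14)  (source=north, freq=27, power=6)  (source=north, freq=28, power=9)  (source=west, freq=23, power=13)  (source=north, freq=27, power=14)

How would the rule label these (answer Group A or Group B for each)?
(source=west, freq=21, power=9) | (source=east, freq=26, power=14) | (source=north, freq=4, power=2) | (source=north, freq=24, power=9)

Group B, Group B, Group A, Group B

A rule that fits every label: freq ≤ 9 — true of each 'Group A' example, false of each 'Group B' one.
(source=west, freq=21, power=9) → freq = 21 → Group B.
(source=east, freq=26, power=14) → freq = 26 → Group B.
(source=north, freq=4, power=2) → freq = 4 → Group A.
(source=north, freq=24, power=9) → freq = 24 → Group B.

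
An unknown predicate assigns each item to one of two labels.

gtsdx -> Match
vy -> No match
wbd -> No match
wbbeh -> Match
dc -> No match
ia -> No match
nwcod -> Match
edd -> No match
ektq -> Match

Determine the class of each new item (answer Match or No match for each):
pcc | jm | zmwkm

No match, No match, Match

The rule appears to be: length ≥ 4.
pcc: length 3, doesn't qualify → No match.
jm: length 2, doesn't qualify → No match.
zmwkm: length 5, matches → Match.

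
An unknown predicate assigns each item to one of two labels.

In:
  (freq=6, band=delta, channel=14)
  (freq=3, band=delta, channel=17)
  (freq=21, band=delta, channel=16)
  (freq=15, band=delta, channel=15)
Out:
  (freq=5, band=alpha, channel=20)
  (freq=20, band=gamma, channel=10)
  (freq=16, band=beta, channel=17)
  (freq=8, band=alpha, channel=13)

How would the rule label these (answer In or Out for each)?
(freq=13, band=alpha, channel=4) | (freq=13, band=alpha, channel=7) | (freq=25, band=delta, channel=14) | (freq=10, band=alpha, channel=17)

The simplest hypothesis consistent with all the labels is: band is delta.
(freq=13, band=alpha, channel=4) — band is alpha, hence Out. (freq=13, band=alpha, channel=7) — band is alpha, hence Out. (freq=25, band=delta, channel=14) — band is delta, hence In. (freq=10, band=alpha, channel=17) — band is alpha, hence Out.

Out, Out, In, Out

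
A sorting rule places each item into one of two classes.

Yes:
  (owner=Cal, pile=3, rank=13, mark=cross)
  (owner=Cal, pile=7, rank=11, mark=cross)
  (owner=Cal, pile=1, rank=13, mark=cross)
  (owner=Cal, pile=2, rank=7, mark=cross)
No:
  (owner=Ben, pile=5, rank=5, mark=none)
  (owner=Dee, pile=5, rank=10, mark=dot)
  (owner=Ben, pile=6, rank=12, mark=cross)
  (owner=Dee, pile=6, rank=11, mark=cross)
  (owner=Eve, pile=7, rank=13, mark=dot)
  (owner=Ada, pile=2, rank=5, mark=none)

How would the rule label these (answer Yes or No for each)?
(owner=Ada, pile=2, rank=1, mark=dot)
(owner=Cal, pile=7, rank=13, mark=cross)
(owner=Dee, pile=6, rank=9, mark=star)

No, Yes, No

Checking candidate rules against both groups, what survives is: owner is Cal.
(owner=Ada, pile=2, rank=1, mark=dot): owner is Ada, does not fit → No.
(owner=Cal, pile=7, rank=13, mark=cross): owner is Cal, qualifies → Yes.
(owner=Dee, pile=6, rank=9, mark=star): owner is Dee, does not fit → No.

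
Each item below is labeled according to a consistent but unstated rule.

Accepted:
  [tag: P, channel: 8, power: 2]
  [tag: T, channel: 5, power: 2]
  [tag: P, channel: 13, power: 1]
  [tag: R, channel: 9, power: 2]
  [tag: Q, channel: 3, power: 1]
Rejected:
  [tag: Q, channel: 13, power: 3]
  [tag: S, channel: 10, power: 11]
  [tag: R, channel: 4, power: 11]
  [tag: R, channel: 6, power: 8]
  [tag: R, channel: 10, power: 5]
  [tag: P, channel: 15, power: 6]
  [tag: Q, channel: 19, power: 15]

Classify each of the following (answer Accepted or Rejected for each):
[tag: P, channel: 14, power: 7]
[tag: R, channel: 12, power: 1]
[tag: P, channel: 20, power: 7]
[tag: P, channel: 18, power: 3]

The classifier is using: power ≤ 2.
[tag: P, channel: 14, power: 7]: Rejected (power = 7).
[tag: R, channel: 12, power: 1]: Accepted (power = 1).
[tag: P, channel: 20, power: 7]: Rejected (power = 7).
[tag: P, channel: 18, power: 3]: Rejected (power = 3).

Rejected, Accepted, Rejected, Rejected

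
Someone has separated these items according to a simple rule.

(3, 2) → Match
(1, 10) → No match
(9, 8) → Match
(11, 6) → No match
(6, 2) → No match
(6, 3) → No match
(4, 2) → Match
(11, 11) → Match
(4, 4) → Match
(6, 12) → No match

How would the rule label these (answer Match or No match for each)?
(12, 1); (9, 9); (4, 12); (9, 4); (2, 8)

A rule that fits every label: |first − second| ≤ 2 — true of each 'Match' example, false of each 'No match' one.
No match: (12, 1), since |12−1| = 11.
Match: (9, 9), since |9−9| = 0.
No match: (4, 12), since |4−12| = 8.
No match: (9, 4), since |9−4| = 5.
No match: (2, 8), since |2−8| = 6.

No match, Match, No match, No match, No match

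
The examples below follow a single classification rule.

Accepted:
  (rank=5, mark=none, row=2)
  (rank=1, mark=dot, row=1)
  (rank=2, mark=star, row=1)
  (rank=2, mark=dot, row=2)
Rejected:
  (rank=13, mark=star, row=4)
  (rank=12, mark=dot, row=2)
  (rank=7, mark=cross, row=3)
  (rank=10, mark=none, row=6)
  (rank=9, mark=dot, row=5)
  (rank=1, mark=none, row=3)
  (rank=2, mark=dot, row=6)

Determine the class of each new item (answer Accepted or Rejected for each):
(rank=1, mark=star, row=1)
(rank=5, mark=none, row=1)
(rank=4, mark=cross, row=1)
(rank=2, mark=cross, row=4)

The simplest hypothesis consistent with all the labels is: rank ≤ 5 AND row ≤ 2.
(rank=1, mark=star, row=1): rank = 1, row = 1 — matches, so Accepted.
(rank=5, mark=none, row=1): rank = 5, row = 1 — matches, so Accepted.
(rank=4, mark=cross, row=1): rank = 4, row = 1 — matches, so Accepted.
(rank=2, mark=cross, row=4): rank = 2, row = 4 — fails the rule, so Rejected.

Accepted, Accepted, Accepted, Rejected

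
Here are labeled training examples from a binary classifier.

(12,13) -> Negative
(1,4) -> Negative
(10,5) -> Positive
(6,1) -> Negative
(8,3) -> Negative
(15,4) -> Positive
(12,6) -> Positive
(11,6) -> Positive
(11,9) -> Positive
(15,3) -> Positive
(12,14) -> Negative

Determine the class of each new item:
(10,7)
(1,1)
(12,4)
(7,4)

The distinguishing property — first > second AND sum ≥ 15 — holds for all the 'Positive' cases and none of the 'Negative' cases.
Positive: (10,7), since 10 > 7, 10+7 = 17.
Negative: (1,1), since 1 = 1, 1+1 = 2.
Positive: (12,4), since 12 > 4, 12+4 = 16.
Negative: (7,4), since 7 > 4, 7+4 = 11.

Positive, Negative, Positive, Negative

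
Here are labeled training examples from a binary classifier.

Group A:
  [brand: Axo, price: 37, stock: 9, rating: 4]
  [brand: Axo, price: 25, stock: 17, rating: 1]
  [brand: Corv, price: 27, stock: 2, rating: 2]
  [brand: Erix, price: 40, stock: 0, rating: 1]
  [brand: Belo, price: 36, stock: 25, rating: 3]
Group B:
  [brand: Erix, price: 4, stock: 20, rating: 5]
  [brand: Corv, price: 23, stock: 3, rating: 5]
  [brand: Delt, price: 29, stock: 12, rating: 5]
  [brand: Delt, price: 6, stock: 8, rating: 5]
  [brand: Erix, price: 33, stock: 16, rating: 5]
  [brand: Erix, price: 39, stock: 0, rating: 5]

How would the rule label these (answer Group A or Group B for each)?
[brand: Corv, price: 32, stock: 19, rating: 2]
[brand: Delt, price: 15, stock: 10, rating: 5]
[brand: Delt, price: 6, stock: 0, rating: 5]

Group A, Group B, Group B

The rule appears to be: rating ≤ 4.
[brand: Corv, price: 32, stock: 19, rating: 2] → rating = 2 → Group A. [brand: Delt, price: 15, stock: 10, rating: 5] → rating = 5 → Group B. [brand: Delt, price: 6, stock: 0, rating: 5] → rating = 5 → Group B.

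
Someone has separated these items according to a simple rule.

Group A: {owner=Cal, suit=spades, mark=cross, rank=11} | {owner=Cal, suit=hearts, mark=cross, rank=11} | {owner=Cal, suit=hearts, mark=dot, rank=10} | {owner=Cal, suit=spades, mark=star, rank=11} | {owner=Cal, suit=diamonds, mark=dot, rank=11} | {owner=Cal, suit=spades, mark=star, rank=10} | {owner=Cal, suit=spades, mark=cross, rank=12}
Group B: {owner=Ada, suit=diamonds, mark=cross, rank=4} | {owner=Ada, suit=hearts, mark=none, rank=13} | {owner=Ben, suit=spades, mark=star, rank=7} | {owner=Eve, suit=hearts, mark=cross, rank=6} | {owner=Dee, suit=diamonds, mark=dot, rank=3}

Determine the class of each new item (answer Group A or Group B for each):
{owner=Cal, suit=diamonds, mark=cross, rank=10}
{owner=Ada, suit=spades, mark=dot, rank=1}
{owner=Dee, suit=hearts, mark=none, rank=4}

Group A, Group B, Group B

Rule: owner is Cal. This holds for each 'Group A' example and fails for each 'Group B' one.
{owner=Cal, suit=diamonds, mark=cross, rank=10} → owner is Cal → Group A. {owner=Ada, suit=spades, mark=dot, rank=1} → owner is Ada → Group B. {owner=Dee, suit=hearts, mark=none, rank=4} → owner is Dee → Group B.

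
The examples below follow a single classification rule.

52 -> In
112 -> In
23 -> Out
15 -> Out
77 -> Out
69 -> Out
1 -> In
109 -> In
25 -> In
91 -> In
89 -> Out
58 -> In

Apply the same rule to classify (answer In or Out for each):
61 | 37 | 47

In, In, Out

Every 'In' example satisfies: ≡ 1 (mod 3). None of the 'Out' examples do.
61: 61 mod 3 = 1 — satisfies this, so In. 37: 37 mod 3 = 1 — satisfies this, so In. 47: 47 mod 3 = 2 — does not fit, so Out.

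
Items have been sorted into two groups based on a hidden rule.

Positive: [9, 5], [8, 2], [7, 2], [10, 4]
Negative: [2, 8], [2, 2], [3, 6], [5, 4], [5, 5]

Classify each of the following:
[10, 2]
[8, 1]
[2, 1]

Positive, Positive, Negative

'Positive' ⟺ first ≥ 6.
[10, 2]: first 10 — checks out, so Positive.
[8, 1]: first 8 — checks out, so Positive.
[2, 1]: first 2 — lacks this property, so Negative.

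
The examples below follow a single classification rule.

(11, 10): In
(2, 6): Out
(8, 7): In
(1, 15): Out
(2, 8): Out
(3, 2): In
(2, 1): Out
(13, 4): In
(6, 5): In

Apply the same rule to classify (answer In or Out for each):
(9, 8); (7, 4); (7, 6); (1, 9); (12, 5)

In, In, In, Out, In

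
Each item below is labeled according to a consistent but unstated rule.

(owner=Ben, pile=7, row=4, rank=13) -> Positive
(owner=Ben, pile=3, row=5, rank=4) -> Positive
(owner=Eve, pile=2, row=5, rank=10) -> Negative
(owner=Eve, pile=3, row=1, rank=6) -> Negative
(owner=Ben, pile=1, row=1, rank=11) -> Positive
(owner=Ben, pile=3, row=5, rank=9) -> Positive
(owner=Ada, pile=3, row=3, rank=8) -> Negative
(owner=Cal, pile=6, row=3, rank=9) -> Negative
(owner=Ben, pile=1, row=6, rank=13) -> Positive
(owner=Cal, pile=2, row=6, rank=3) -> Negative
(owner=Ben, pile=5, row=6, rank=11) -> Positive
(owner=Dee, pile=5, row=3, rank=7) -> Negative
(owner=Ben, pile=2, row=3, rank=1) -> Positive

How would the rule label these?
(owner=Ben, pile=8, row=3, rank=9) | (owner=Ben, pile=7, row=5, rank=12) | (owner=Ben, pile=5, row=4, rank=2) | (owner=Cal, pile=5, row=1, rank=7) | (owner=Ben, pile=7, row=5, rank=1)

Positive, Positive, Positive, Negative, Positive

The common property of the 'Positive' items is: owner is Ben. No 'Negative' item has it.
(owner=Ben, pile=8, row=3, rank=9) — owner is Ben, hence Positive.
(owner=Ben, pile=7, row=5, rank=12) — owner is Ben, hence Positive.
(owner=Ben, pile=5, row=4, rank=2) — owner is Ben, hence Positive.
(owner=Cal, pile=5, row=1, rank=7) — owner is Cal, hence Negative.
(owner=Ben, pile=7, row=5, rank=1) — owner is Ben, hence Positive.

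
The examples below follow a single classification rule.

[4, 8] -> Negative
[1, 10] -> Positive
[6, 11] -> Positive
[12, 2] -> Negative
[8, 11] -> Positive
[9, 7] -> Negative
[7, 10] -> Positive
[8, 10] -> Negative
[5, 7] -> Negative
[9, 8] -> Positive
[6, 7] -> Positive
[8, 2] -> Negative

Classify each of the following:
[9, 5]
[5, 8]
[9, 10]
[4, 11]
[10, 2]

Negative, Positive, Positive, Positive, Negative

Checking candidate rules against both groups, what survives is: sum is odd.
[9, 5] → 9+5 = 14 → Negative. [5, 8] → 5+8 = 13 → Positive. [9, 10] → 9+10 = 19 → Positive. [4, 11] → 4+11 = 15 → Positive. [10, 2] → 10+2 = 12 → Negative.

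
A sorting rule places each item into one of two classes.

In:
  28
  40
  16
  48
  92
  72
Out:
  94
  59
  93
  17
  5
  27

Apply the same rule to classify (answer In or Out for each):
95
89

Out, Out

The common property of the 'In' items is: multiple of 4. No 'Out' item has it.
95: 95 = 4·23 + 3, does not satisfy this → Out.
89: 89 = 4·22 + 1, does not satisfy this → Out.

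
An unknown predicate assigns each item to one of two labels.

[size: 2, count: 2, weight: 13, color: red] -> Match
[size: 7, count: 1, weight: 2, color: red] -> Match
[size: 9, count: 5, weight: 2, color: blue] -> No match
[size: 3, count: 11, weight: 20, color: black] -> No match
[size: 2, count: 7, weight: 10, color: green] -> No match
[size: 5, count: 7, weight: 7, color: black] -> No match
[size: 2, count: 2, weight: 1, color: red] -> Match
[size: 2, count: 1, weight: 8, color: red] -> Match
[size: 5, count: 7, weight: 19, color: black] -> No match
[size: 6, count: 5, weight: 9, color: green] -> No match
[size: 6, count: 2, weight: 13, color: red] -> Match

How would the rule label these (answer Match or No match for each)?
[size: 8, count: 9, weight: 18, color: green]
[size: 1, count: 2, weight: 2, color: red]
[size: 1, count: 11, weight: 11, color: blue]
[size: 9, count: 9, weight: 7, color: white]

No match, Match, No match, No match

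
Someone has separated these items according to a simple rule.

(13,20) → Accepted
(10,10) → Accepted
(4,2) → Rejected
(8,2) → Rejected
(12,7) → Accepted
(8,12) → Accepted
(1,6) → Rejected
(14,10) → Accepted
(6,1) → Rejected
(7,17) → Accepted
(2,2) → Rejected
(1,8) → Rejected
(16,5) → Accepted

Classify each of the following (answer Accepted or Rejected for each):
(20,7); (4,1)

Accepted, Rejected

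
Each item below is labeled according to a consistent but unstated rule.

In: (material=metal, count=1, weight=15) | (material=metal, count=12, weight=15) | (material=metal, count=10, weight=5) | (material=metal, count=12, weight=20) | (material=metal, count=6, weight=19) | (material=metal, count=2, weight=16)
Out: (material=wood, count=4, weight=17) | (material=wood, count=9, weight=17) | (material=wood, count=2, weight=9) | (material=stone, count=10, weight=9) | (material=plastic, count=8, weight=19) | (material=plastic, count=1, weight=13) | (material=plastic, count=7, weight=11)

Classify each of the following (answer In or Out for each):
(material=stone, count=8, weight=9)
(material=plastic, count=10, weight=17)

Comparing the two groups points to one rule — material is metal.

Out, Out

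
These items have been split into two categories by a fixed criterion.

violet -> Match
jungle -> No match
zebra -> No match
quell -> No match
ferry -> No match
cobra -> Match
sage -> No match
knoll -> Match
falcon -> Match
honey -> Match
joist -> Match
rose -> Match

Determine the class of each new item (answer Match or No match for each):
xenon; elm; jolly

Match, No match, Match

Comparing the two groups points to one rule — contains 'o'.
Match: xenon, since has 'o'.
No match: elm, since no 'o'.
Match: jolly, since has 'o'.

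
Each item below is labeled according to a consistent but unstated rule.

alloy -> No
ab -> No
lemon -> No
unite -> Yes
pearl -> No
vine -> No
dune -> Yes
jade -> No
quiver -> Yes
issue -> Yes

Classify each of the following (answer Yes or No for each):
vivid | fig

No, No

The common property of the 'Yes' items is: contains 'u'. No 'No' item has it.
vivid: No (no 'u').
fig: No (no 'u').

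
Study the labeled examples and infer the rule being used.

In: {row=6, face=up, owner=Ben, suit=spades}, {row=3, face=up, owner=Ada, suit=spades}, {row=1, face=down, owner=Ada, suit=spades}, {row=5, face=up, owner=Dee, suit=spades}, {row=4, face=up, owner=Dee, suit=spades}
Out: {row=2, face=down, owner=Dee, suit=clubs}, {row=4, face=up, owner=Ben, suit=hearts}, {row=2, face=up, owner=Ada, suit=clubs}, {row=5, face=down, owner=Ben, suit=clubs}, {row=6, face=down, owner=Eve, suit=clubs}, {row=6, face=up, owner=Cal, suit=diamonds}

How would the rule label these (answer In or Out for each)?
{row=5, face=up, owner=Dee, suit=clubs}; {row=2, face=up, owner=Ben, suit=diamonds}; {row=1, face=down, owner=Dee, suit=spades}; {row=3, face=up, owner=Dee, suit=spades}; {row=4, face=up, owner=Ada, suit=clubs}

The rule appears to be: suit is spades.

Out, Out, In, In, Out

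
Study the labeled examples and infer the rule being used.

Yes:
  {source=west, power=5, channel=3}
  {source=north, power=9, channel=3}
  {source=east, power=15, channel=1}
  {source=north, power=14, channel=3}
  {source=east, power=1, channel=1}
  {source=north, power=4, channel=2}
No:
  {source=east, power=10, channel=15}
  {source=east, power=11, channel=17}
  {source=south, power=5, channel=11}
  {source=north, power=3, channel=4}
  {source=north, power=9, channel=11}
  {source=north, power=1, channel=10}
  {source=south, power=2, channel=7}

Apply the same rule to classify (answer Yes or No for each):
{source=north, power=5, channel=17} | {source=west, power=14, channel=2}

The common property of the 'Yes' items is: channel ≤ 3. No 'No' item has it.

No, Yes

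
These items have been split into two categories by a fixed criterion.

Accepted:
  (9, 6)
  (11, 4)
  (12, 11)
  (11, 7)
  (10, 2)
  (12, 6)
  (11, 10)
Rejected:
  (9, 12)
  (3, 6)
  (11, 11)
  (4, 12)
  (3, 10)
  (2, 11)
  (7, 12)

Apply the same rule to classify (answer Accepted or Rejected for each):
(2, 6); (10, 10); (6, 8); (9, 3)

'Accepted' ⟺ first > second.
(2, 6): 2 < 6, fails this test → Rejected. (10, 10): 10 = 10, fails this test → Rejected. (6, 8): 6 < 8, fails this test → Rejected. (9, 3): 9 > 3, matches → Accepted.

Rejected, Rejected, Rejected, Accepted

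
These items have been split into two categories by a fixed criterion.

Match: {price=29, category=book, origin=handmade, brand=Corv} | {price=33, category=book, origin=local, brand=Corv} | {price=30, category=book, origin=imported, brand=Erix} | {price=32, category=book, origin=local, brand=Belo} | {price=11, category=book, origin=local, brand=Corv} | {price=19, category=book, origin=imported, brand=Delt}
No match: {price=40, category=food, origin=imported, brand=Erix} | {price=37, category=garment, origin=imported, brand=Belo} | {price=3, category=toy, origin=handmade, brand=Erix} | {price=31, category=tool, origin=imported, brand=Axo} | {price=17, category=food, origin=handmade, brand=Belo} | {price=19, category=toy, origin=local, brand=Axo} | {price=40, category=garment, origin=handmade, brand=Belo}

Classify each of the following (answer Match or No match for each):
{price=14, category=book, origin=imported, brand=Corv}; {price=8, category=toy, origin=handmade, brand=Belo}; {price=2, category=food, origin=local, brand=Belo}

Match, No match, No match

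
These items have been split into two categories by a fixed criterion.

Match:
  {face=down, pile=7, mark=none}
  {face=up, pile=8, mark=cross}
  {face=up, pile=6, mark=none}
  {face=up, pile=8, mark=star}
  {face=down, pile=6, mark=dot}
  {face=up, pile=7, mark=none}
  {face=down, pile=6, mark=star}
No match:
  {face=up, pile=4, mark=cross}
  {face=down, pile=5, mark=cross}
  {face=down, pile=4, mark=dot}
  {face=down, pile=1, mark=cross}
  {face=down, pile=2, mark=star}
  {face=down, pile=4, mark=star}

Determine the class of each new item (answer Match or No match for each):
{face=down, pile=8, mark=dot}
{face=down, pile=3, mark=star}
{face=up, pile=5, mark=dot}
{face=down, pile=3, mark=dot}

A rule that fits every label: pile ≥ 6 — true of each 'Match' example, false of each 'No match' one.
Match: {face=down, pile=8, mark=dot}, since pile = 8.
No match: {face=down, pile=3, mark=star}, since pile = 3.
No match: {face=up, pile=5, mark=dot}, since pile = 5.
No match: {face=down, pile=3, mark=dot}, since pile = 3.

Match, No match, No match, No match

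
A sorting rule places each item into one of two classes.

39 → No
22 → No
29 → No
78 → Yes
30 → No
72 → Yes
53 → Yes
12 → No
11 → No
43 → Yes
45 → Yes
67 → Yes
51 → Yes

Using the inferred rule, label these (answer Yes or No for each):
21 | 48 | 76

No, Yes, Yes

'Yes' ⟺ at least 43.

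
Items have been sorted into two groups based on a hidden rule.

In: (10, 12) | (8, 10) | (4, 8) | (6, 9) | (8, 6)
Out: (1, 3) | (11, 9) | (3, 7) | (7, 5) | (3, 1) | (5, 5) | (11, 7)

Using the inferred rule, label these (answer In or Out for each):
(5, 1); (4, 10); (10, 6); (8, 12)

One predicate separates the groups cleanly: first is even.
(5, 1): first 5 — does not satisfy this, so Out. (4, 10): first 4 — qualifies, so In. (10, 6): first 10 — qualifies, so In. (8, 12): first 8 — qualifies, so In.

Out, In, In, In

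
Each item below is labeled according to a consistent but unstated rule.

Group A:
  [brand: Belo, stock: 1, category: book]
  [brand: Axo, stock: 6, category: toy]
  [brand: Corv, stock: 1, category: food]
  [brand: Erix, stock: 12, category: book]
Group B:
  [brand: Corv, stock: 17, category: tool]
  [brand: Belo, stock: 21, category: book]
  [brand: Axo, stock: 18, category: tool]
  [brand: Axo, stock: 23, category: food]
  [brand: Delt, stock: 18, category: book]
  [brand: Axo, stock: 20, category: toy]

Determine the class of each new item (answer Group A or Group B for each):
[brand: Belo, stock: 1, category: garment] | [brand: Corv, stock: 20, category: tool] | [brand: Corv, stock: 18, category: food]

All 'Group A' examples share one property — stock ≤ 12 — and every 'Group B' example lacks it.
[brand: Belo, stock: 1, category: garment]: stock = 1 — qualifies, so Group A.
[brand: Corv, stock: 20, category: tool]: stock = 20 — fails the rule, so Group B.
[brand: Corv, stock: 18, category: food]: stock = 18 — fails the rule, so Group B.

Group A, Group B, Group B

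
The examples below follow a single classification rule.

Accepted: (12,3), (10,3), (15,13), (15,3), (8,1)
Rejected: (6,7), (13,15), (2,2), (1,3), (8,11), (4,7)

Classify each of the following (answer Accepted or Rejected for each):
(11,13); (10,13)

Rejected, Rejected

'Accepted' ⟺ first > second.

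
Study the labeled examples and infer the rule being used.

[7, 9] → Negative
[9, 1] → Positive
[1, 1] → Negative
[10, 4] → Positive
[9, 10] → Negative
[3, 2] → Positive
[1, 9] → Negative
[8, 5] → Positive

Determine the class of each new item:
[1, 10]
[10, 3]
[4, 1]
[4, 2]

Negative, Positive, Positive, Positive

The distinguishing property — first > second — holds for all the 'Positive' cases and none of the 'Negative' cases.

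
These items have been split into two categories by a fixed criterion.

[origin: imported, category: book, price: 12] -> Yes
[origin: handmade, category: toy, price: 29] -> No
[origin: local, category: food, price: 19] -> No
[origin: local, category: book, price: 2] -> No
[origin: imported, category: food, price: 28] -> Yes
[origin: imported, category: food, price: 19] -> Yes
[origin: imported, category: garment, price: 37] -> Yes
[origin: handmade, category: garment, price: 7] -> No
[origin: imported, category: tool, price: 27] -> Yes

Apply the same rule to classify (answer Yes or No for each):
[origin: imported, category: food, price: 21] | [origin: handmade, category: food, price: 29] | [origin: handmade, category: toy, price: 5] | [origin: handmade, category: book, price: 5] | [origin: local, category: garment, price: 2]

Looking at the examples, the only property every 'Yes' case has and every 'No' case lacks is: origin is imported.
[origin: imported, category: food, price: 21]: origin is imported, satisfies this → Yes.
[origin: handmade, category: food, price: 29]: origin is handmade, does not fit → No.
[origin: handmade, category: toy, price: 5]: origin is handmade, does not fit → No.
[origin: handmade, category: book, price: 5]: origin is handmade, does not fit → No.
[origin: local, category: garment, price: 2]: origin is local, does not fit → No.

Yes, No, No, No, No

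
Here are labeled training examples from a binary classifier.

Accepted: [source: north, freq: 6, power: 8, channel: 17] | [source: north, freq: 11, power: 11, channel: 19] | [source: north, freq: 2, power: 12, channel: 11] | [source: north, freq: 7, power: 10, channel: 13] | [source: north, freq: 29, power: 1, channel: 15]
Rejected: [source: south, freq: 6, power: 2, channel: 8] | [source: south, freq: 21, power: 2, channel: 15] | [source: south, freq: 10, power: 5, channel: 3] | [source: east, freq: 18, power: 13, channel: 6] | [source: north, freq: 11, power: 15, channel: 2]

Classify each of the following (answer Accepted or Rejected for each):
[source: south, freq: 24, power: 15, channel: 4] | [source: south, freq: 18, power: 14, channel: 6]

The pattern is that an item is 'Accepted' exactly when: source is north AND power ≤ 12.
[source: south, freq: 24, power: 15, channel: 4]: source is south, power = 15 — fails this test, so Rejected. [source: south, freq: 18, power: 14, channel: 6]: source is south, power = 14 — fails this test, so Rejected.

Rejected, Rejected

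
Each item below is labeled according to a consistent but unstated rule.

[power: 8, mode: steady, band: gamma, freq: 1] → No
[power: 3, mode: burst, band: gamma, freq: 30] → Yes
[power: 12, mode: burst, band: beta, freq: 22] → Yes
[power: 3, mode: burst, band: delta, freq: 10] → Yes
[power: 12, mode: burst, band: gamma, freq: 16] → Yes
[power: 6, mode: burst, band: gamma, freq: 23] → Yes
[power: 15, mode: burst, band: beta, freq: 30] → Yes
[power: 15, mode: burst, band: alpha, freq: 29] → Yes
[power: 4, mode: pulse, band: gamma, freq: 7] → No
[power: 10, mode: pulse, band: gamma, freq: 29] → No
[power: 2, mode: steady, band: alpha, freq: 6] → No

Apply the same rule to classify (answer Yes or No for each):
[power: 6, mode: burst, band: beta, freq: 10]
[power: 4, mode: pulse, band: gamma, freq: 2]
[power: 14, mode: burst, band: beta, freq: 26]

Yes, No, Yes

One predicate separates the groups cleanly: mode is burst.
[power: 6, mode: burst, band: beta, freq: 10]: mode is burst, passes → Yes.
[power: 4, mode: pulse, band: gamma, freq: 2]: mode is pulse, doesn't match → No.
[power: 14, mode: burst, band: beta, freq: 26]: mode is burst, passes → Yes.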